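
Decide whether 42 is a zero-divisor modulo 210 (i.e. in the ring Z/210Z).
YES

gcd(42, 210) = 42 > 1, so 42 is not a unit in Z/210Z. In Z/nZ every nonzero non-unit is a zero-divisor: explicitly, take b = 210/gcd = 5 ≠ 0 (mod 210); then 42·5 = 210 = 1·210, i.e. 42·5 ≡ 0 (mod 210). So 42 is a zero-divisor.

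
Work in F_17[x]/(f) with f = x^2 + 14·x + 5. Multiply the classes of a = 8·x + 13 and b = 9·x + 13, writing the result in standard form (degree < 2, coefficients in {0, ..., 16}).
a · b ≡ 12·x + 13 (mod f(x))

Multiply as integer polynomials: a · b = 72·x^2 + 221·x + 169. Reducing coefficients mod 17: a · b ≡ 4·x^2 + 16. Now divide by f(x) = x^2 + 14·x + 5 in F_17[x], eliminating the leading term at each step:
  leading term 4·x^2: subtract (4)·f(x) = 4·x^2 + 5·x + 3, leaving 12·x + 13 (coefficients mod 17)
The degree is now < 2, so this is the remainder. Hence a · b ≡ 12·x + 13 in F_17[x]/(f).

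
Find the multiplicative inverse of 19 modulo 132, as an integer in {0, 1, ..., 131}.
19^(−1) ≡ 7 (mod 132)

Apply the extended Euclidean algorithm to (132, 19), tracking rows (r, s, t) with s·132 + t·19 = r. Each division r_prev = q·r_cur + r_new produces the new row as (previous row) − q·(current row):
  row A: (132, 1, 0)   [1·132 + 0·19 = 132]
  row B: (19, 0, 1)   [0·132 + 1·19 = 19]
  132 = 6·19 + 18   → row C = row A − 6·row B = (18, 1, −6)   [check: 1·132 − 6·19 = 18]
  19 = 1·18 + 1   → row D = row B − 1·row C = (1, −1, 7)   [check: −1·132 + 7·19 = 1]
  18 = 18·1 + 0   → remainder 0, stop. gcd = 1 (last nonzero row D).
The gcd is 1, so 19 is invertible mod 132. The last nonzero row gives −1·132 + 7·19 = 1, so t = 7. So 19^(−1) ≡ 7 (mod 132). Verify: 19 · 7 = 133 ≡ 1 (mod 132). ✓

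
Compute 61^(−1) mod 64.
61^(−1) ≡ 21 (mod 64)

Apply the extended Euclidean algorithm to (64, 61), tracking rows (r, s, t) with s·64 + t·61 = r. Each division r_prev = q·r_cur + r_new produces the new row as (previous row) − q·(current row):
  row A: (64, 1, 0)   [1·64 + 0·61 = 64]
  row B: (61, 0, 1)   [0·64 + 1·61 = 61]
  64 = 1·61 + 3   → row C = row A − 1·row B = (3, 1, −1)   [check: 1·64 − 1·61 = 3]
  61 = 20·3 + 1   → row D = row B − 20·row C = (1, −20, 21)   [check: −20·64 + 21·61 = 1]
  3 = 3·1 + 0   → remainder 0, stop. gcd = 1 (last nonzero row D).
The gcd is 1, so 61 is invertible mod 64. The last nonzero row gives −20·64 + 21·61 = 1, so t = 21. So 61^(−1) ≡ 21 (mod 64). Verify: 61 · 21 = 1281 ≡ 1 (mod 64). ✓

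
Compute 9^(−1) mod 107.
Apply the extended Euclidean algorithm to (107, 9), tracking rows (r, s, t) with s·107 + t·9 = r. Each division r_prev = q·r_cur + r_new produces the new row as (previous row) − q·(current row):
  row A: (107, 1, 0)   [1·107 + 0·9 = 107]
  row B: (9, 0, 1)   [0·107 + 1·9 = 9]
  107 = 11·9 + 8   → row C = row A − 11·row B = (8, 1, −11)   [check: 1·107 − 11·9 = 8]
  9 = 1·8 + 1   → row D = row B − 1·row C = (1, −1, 12)   [check: −1·107 + 12·9 = 1]
  8 = 8·1 + 0   → remainder 0, stop. gcd = 1 (last nonzero row D).
The gcd is 1, so 9 is invertible mod 107. The last nonzero row gives −1·107 + 12·9 = 1, so t = 12. So 9^(−1) ≡ 12 (mod 107). Verify: 9 · 12 = 108 ≡ 1 (mod 107). ✓

Final answer: 9^(−1) ≡ 12 (mod 107)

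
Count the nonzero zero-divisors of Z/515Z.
In Z/515Z each nonzero element is either a unit (gcd with 515 is 1) or a zero-divisor (gcd > 1). The number of units is φ(515): factorise 515 = 5 · 103, so φ(515) = (5 − 1) · (103 − 1) = 4 · 102 = 408. The nonzero elements number 515 − 1 = 514. Hence the nonzero zero-divisors number 514 − 408 = 106.

Final answer: Z/515Z has 106 nonzero zero-divisors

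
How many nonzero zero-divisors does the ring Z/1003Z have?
In Z/1003Z each nonzero element is either a unit (gcd with 1003 is 1) or a zero-divisor (gcd > 1). The number of units is φ(1003): factorise 1003 = 17 · 59, so φ(1003) = (17 − 1) · (59 − 1) = 16 · 58 = 928. The nonzero elements number 1003 − 1 = 1002. Hence the nonzero zero-divisors number 1002 − 928 = 74.

Final answer: Z/1003Z has 74 nonzero zero-divisors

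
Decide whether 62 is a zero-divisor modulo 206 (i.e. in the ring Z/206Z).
YES

gcd(62, 206) = 2 > 1, so 62 is not a unit in Z/206Z. In Z/nZ every nonzero non-unit is a zero-divisor: explicitly, take b = 206/gcd = 103 ≠ 0 (mod 206); then 62·103 = 6386 = 31·206, i.e. 62·103 ≡ 0 (mod 206). So 62 is a zero-divisor.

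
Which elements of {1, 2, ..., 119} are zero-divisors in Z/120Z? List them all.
nonzero zero-divisors of Z/120Z = {2, 3, 4, 5, 6, 8, 9, 10, 12, 14, 15, 16, 18, 20, 21, 22, 24, 25, 26, 27, 28, 30, 32, 33, 34, 35, 36, 38, 39, 40, 42, 44, 45, 46, 48, 50, 51, 52, 54, 55, 56, 57, 58, 60, 62, 63, 64, 65, 66, 68, 69, 70, 72, 74, 75, 76, 78, 80, 81, 82, 84, 85, 86, 87, 88, 90, 92, 93, 94, 95, 96, 98, 99, 100, 102, 104, 105, 106, 108, 110, 111, 112, 114, 115, 116, 117, 118}

An element a ∈ Z/120Z (with a ≠ 0) is a zero-divisor iff gcd(a, 120) > 1 (because a is a unit precisely when gcd(a, n) = 1, and in Z/nZ every nonzero, non-unit element is a zero-divisor). Scan a = 1, ..., 119 and keep those with gcd(a, 120) > 1:
  gcd(2, 120) = 2, gcd(3, 120) = 3, gcd(4, 120) = 4, gcd(5, 120) = 5, gcd(6, 120) = 6, gcd(8, 120) = 8, gcd(9, 120) = 3, gcd(10, 120) = 10, gcd(12, 120) = 12, gcd(14, 120) = 2, gcd(15, 120) = 15, gcd(16, 120) = 8, gcd(18, 120) = 6, gcd(20, 120) = 20, gcd(21, 120) = 3, gcd(22, 120) = 2, gcd(24, 120) = 24, gcd(25, 120) = 5, gcd(26, 120) = 2, gcd(27, 120) = 3, gcd(28, 120) = 4, gcd(30, 120) = 30, gcd(32, 120) = 8, gcd(33, 120) = 3, gcd(34, 120) = 2, gcd(35, 120) = 5, gcd(36, 120) = 12, gcd(38, 120) = 2, gcd(39, 120) = 3, gcd(40, 120) = 40, gcd(42, 120) = 6, gcd(44, 120) = 4, gcd(45, 120) = 15, gcd(46, 120) = 2, gcd(48, 120) = 24, gcd(50, 120) = 10, gcd(51, 120) = 3, gcd(52, 120) = 4, gcd(54, 120) = 6, gcd(55, 120) = 5, gcd(56, 120) = 8, gcd(57, 120) = 3, gcd(58, 120) = 2, gcd(60, 120) = 60, gcd(62, 120) = 2, gcd(63, 120) = 3, gcd(64, 120) = 8, gcd(65, 120) = 5, gcd(66, 120) = 6, gcd(68, 120) = 4, gcd(69, 120) = 3, gcd(70, 120) = 10, gcd(72, 120) = 24, gcd(74, 120) = 2, gcd(75, 120) = 15, gcd(76, 120) = 4, gcd(78, 120) = 6, gcd(80, 120) = 40, gcd(81, 120) = 3, gcd(82, 120) = 2, gcd(84, 120) = 12, gcd(85, 120) = 5, gcd(86, 120) = 2, gcd(87, 120) = 3, gcd(88, 120) = 8, gcd(90, 120) = 30, gcd(92, 120) = 4, gcd(93, 120) = 3, gcd(94, 120) = 2, gcd(95, 120) = 5, gcd(96, 120) = 24, gcd(98, 120) = 2, gcd(99, 120) = 3, gcd(100, 120) = 20, gcd(102, 120) = 6, gcd(104, 120) = 8, gcd(105, 120) = 15, gcd(106, 120) = 2, gcd(108, 120) = 12, gcd(110, 120) = 10, gcd(111, 120) = 3, gcd(112, 120) = 8, gcd(114, 120) = 6, gcd(115, 120) = 5, gcd(116, 120) = 4, gcd(117, 120) = 3, gcd(118, 120) = 2.
All other a ∈ {1, ..., 119} have gcd(a, 120) = 1 and are units. So the nonzero zero-divisors are exactly the 87 values of a appearing in this scan.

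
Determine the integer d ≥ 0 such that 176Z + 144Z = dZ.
In the PID Z, (a, b) is generated by gcd(a, b). Compute gcd(176, 144) with the extended Euclidean algorithm, tracking rows (r, s, t) with s·176 + t·144 = r:
  row A: (176, 1, 0)   [1·176 + 0·144 = 176]
  row B: (144, 0, 1)   [0·176 + 1·144 = 144]
  176 = 1·144 + 32   → row C = row A − 1·row B = (32, 1, −1)   [check: 1·176 − 1·144 = 32]
  144 = 4·32 + 16   → row D = row B − 4·row C = (16, −4, 5)   [check: −4·176 + 5·144 = 16]
  32 = 2·16 + 0   → remainder 0, stop. gcd = 16 (last nonzero row D).
So gcd(176, 144) = 16, with Bézout identity −4·176 + 5·144 = 16. Containment (⊇): the Bézout identity exhibits 16 as an element of (176, 144), giving (16) ⊆ (176, 144). Containment (⊆): since 16 | 176 and 16 | 144 (176 = 16·11, 144 = 16·9), every Z-linear combination of 176 and 144 is divisible by 16, so (176, 144) ⊆ (16). Therefore (176, 144) = (16), d = 16.

Final answer: (176, 144) = (16); d = 16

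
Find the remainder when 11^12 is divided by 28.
Use repeated squaring. Binary(12) = 1100. Walk through the bits of the exponent 12 left-to-right: at each bit after the leading one, square the running value, then multiply by 11 if the bit is 1 (always reducing mod 28):
  bit 1 = 1 (leading): start with 11.
  bit 2 = 1: square 11^2 = 121 ≡ 9; bit is 1, so multiply 9·11 = 99 ≡ 15 (mod 28).
  bit 3 = 0: square 15^2 = 225 ≡ 1 (mod 28).
  bit 4 = 0: square 1^2 = 1 (mod 28).
Final value: 11^12 ≡ 1 (mod 28).

Final answer: 1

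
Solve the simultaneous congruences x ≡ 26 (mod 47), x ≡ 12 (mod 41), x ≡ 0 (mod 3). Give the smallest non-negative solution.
x ≡ 5055 (mod 5781); the representative in [0, 5781) is 5055

The moduli 47, 41, 3 are pairwise coprime, so by the CRT there is a unique solution mod 47·41·3 = 5781.
Solve by successive substitution. Start with x ≡ 26 (mod 47).
  Combine with x ≡ 12 (mod 41): write x = 26 + 47·t and require 26 + 47·t ≡ 12 (mod 41), i.e. 47·t ≡ 12 − 26 ≡ 27 (mod 41). Since 47^(−1) ≡ 7 (mod 41) (47 ≡ 6 (mod 41)), t ≡ 7·27 ≡ 25 (mod 41). So x ≡ 26 + 47·25 = 1201 (mod 1927).
  Combine with x ≡ 0 (mod 3): write x = 1201 + 1927·t and require 1201 + 1927·t ≡ 0 (mod 3), i.e. 1927·t ≡ 0 − 1201 ≡ 2 (mod 3). Since 1927^(−1) ≡ 1 (mod 3) (1927 ≡ 1 (mod 3)), t ≡ 1·2 ≡ 2 (mod 3). So x ≡ 1201 + 1927·2 = 5055 (mod 5781).
Unique solution in [0, 5781): x = 5055.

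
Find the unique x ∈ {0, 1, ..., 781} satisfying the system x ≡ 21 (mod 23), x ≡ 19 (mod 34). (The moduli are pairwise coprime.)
x ≡ 665 (mod 782); the representative in [0, 782) is 665

The moduli 23, 34 are pairwise coprime, so by the CRT there is a unique solution mod 23·34 = 782.
Solve by successive substitution. Start with x ≡ 21 (mod 23).
  Combine with x ≡ 19 (mod 34): write x = 21 + 23·t and require 21 + 23·t ≡ 19 (mod 34), i.e. 23·t ≡ 19 − 21 ≡ 32 (mod 34). Since 23^(−1) ≡ 3 (mod 34), t ≡ 3·32 ≡ 28 (mod 34). So x ≡ 21 + 23·28 = 665 (mod 782).
Unique solution in [0, 782): x = 665.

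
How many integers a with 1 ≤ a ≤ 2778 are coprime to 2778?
The number of a ∈ {1, ..., 2778} with gcd(a, 2778) = 1 is by definition Euler's totient φ(2778). φ is multiplicative, with φ(p^e) = p^e − p^(e−1). Factorise 2778 = 2 · 3 · 463. Then
  φ(2778) = (2 − 1) · (3 − 1) · (463 − 1) = 1 · 2 · 462 = 924.
So there are 924 such integers.

Final answer: 924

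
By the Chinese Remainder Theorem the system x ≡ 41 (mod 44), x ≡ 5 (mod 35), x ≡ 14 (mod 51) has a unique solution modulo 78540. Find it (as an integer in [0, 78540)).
x ≡ 30665 (mod 78540); the representative in [0, 78540) is 30665

The moduli 44, 35, 51 are pairwise coprime, so by the CRT there is a unique solution mod 44·35·51 = 78540.
Solve by successive substitution. Start with x ≡ 41 (mod 44).
  Combine with x ≡ 5 (mod 35): write x = 41 + 44·t and require 41 + 44·t ≡ 5 (mod 35), i.e. 44·t ≡ 5 − 41 ≡ 34 (mod 35). Since 44^(−1) ≡ 4 (mod 35) (44 ≡ 9 (mod 35)), t ≡ 4·34 ≡ 31 (mod 35). So x ≡ 41 + 44·31 = 1405 (mod 1540).
  Combine with x ≡ 14 (mod 51): write x = 1405 + 1540·t and require 1405 + 1540·t ≡ 14 (mod 51), i.e. 1540·t ≡ 14 − 1405 ≡ 37 (mod 51). Since 1540^(−1) ≡ 46 (mod 51) (1540 ≡ 10 (mod 51)), t ≡ 46·37 ≡ 19 (mod 51). So x ≡ 1405 + 1540·19 = 30665 (mod 78540).
Unique solution in [0, 78540): x = 30665.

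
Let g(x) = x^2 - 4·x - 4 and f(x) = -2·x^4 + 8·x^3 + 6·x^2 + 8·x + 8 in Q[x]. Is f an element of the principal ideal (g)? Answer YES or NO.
YES

In Q[x] the ideal (g) consists of all multiples of g, so f ∈ (g) iff g | f, i.e. iff the remainder of f on division by g is 0. Divide f by g (g is monic, so eliminate the leading term of the running remainder at each step):
  leading term -2·x^4: subtract (-2·x^2)·g(x) = -2·x^4 + 8·x^3 + 8·x^2, leaving -2·x^2 + 8·x + 8
  leading term -2·x^2: subtract (-2)·g(x) = -2·x^2 + 8·x + 8, leaving 0
The remainder is 0, so f(x) = g(x) · h(x) with h(x) = -2·x^2 - 2. Hence g | f, i.e. f ∈ (g).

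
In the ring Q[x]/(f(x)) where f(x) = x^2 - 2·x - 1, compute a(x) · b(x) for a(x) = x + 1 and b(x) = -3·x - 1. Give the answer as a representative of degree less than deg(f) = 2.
First multiply in Q[x] without reducing: a · b = -3·x^2 - 4·x - 1. Now divide by f(x) = x^2 - 2·x - 1, eliminating the leading term at each step:
  leading term -3·x^2: subtract (-3)·f(x) = -3·x^2 + 6·x + 3, leaving -10·x - 4
The degree is now < 2, so this is the remainder. Hence a · b ≡ -10·x - 4 in Q[x]/(f).

Final answer: a · b ≡ -10·x - 4 (mod f(x))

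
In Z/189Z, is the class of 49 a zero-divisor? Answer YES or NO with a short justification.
gcd(49, 189) = 7 > 1, so 49 is not a unit in Z/189Z. In Z/nZ every nonzero non-unit is a zero-divisor: explicitly, take b = 189/gcd = 27 ≠ 0 (mod 189); then 49·27 = 1323 = 7·189, i.e. 49·27 ≡ 0 (mod 189). So 49 is a zero-divisor.

Final answer: YES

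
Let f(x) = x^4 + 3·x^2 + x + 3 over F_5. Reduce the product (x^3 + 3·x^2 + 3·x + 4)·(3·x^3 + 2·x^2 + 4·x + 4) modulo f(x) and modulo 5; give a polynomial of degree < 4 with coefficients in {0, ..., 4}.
a · b ≡ 3·x^3 + 2·x^2 + 1 (mod f(x))

Multiply as integer polynomials: a · b = 3·x^6 + 11·x^5 + 19·x^4 + 34·x^3 + 32·x^2 + 28·x + 16. Reducing coefficients mod 5: a · b ≡ 3·x^6 + x^5 + 4·x^4 + 4·x^3 + 2·x^2 + 3·x + 1. Now divide by f(x) = x^4 + 3·x^2 + x + 3 in F_5[x], eliminating the leading term at each step:
  leading term 3·x^6: subtract (3·x^2)·f(x) = 3·x^6 + 4·x^4 + 3·x^3 + 4·x^2, leaving x^5 + x^3 + 3·x^2 + 3·x + 1 (coefficients mod 5)
  leading term x^5: subtract (x)·f(x) = x^5 + 3·x^3 + x^2 + 3·x, leaving 3·x^3 + 2·x^2 + 1 (coefficients mod 5)
The degree is now < 4, so this is the remainder. Hence a · b ≡ 3·x^3 + 2·x^2 + 1 in F_5[x]/(f).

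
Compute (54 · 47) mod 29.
Reduce the factors first: 54 ≡ 25, 47 ≡ 18 (mod 29), so 54 · 47 ≡ 25 · 18 (mod 29). 25 · 18 = 450. Dividing by 29: 450 = 15·29 + 15. So (54 · 47) mod 29 = 15.

Final answer: 15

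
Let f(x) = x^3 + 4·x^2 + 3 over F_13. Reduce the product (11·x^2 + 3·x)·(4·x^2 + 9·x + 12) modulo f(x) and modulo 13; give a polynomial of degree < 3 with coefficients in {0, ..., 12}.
Multiply as integer polynomials: a · b = 44·x^4 + 111·x^3 + 159·x^2 + 36·x. Reducing coefficients mod 13: a · b ≡ 5·x^4 + 7·x^3 + 3·x^2 + 10·x. Now divide by f(x) = x^3 + 4·x^2 + 3 in F_13[x], eliminating the leading term at each step:
  leading term 5·x^4: subtract (5·x)·f(x) = 5·x^4 + 7·x^3 + 2·x, leaving 3·x^2 + 8·x (coefficients mod 13)
The degree is now < 3, so this is the remainder. Hence a · b ≡ 3·x^2 + 8·x in F_13[x]/(f).

Final answer: a · b ≡ 3·x^2 + 8·x (mod f(x))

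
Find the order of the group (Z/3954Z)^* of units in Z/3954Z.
(Z/3954Z)^* consists of the classes a with gcd(a, 3954) = 1, so its order is φ(3954). φ is multiplicative, with φ(p^e) = p^e − p^(e−1). Factorise 3954 = 2 · 3 · 659. Then
  φ(3954) = (2 − 1) · (3 − 1) · (659 − 1) = 1 · 2 · 658 = 1316.
Thus |(Z/3954Z)^*| = 1316.

Final answer: |(Z/3954Z)^*| = 1316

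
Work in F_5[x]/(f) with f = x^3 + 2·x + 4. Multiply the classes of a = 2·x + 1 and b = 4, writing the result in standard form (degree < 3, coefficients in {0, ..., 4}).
a · b ≡ 3·x + 4 (mod f(x))

Multiply as integer polynomials: a · b = 8·x + 4. Reducing coefficients mod 5: a · b ≡ 3·x + 4. This already has degree < 3, so no reduction by f is needed. Hence a · b ≡ 3·x + 4 in F_5[x]/(f).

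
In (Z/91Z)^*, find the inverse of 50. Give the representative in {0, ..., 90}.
50^(−1) ≡ 71 (mod 91)

Apply the extended Euclidean algorithm to (91, 50), tracking rows (r, s, t) with s·91 + t·50 = r. Each division r_prev = q·r_cur + r_new produces the new row as (previous row) − q·(current row):
  row A: (91, 1, 0)   [1·91 + 0·50 = 91]
  row B: (50, 0, 1)   [0·91 + 1·50 = 50]
  91 = 1·50 + 41   → row C = row A − 1·row B = (41, 1, −1)   [check: 1·91 − 1·50 = 41]
  50 = 1·41 + 9   → row D = row B − 1·row C = (9, −1, 2)   [check: −1·91 + 2·50 = 9]
  41 = 4·9 + 5   → row E = row C − 4·row D = (5, 5, −9)   [check: 5·91 − 9·50 = 5]
  9 = 1·5 + 4   → row F = row D − 1·row E = (4, −6, 11)   [check: −6·91 + 11·50 = 4]
  5 = 1·4 + 1   → row G = row E − 1·row F = (1, 11, −20)   [check: 11·91 − 20·50 = 1]
  4 = 4·1 + 0   → remainder 0, stop. gcd = 1 (last nonzero row G).
The gcd is 1, so 50 is invertible mod 91. The last nonzero row gives 11·91 − 20·50 = 1, so t = −20. So 50^(−1) ≡ −20 ≡ 71 (mod 91). Verify: 50 · 71 = 3550 ≡ 1 (mod 91). ✓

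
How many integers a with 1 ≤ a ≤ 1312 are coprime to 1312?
640

The number of a ∈ {1, ..., 1312} with gcd(a, 1312) = 1 is by definition Euler's totient φ(1312). φ is multiplicative, with φ(p^e) = p^e − p^(e−1). Factorise 1312 = 2^5 · 41. Then
  φ(1312) = (2^5 − 2^4) · (41 − 1) = 16 · 40 = 640.
So there are 640 such integers.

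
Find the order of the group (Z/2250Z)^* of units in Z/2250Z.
|(Z/2250Z)^*| = 600

(Z/2250Z)^* consists of the classes a with gcd(a, 2250) = 1, so its order is φ(2250). φ is multiplicative, with φ(p^e) = p^e − p^(e−1). Factorise 2250 = 2 · 3^2 · 5^3. Then
  φ(2250) = (2 − 1) · (3^2 − 3^1) · (5^3 − 5^2) = 1 · 6 · 100 = 600.
Thus |(Z/2250Z)^*| = 600.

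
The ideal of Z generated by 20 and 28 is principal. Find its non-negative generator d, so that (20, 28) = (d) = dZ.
In the PID Z, (a, b) is generated by gcd(a, b). Compute gcd(28, 20) with the extended Euclidean algorithm, tracking rows (r, s, t) with s·28 + t·20 = r:
  row A: (28, 1, 0)   [1·28 + 0·20 = 28]
  row B: (20, 0, 1)   [0·28 + 1·20 = 20]
  28 = 1·20 + 8   → row C = row A − 1·row B = (8, 1, −1)   [check: 1·28 − 1·20 = 8]
  20 = 2·8 + 4   → row D = row B − 2·row C = (4, −2, 3)   [check: −2·28 + 3·20 = 4]
  8 = 2·4 + 0   → remainder 0, stop. gcd = 4 (last nonzero row D).
So gcd(20, 28) = 4, with Bézout identity −2·28 + 3·20 = 4. Containment (⊇): the Bézout identity exhibits 4 as an element of (20, 28), giving (4) ⊆ (20, 28). Containment (⊆): since 4 | 20 and 4 | 28 (20 = 4·5, 28 = 4·7), every Z-linear combination of 20 and 28 is divisible by 4, so (20, 28) ⊆ (4). Therefore (20, 28) = (4), d = 4.

Final answer: (20, 28) = (4); d = 4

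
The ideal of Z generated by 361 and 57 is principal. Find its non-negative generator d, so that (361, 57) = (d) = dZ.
(361, 57) = (19); d = 19

In the PID Z, (a, b) is generated by gcd(a, b). Compute gcd(361, 57) with the extended Euclidean algorithm, tracking rows (r, s, t) with s·361 + t·57 = r:
  row A: (361, 1, 0)   [1·361 + 0·57 = 361]
  row B: (57, 0, 1)   [0·361 + 1·57 = 57]
  361 = 6·57 + 19   → row C = row A − 6·row B = (19, 1, −6)   [check: 1·361 − 6·57 = 19]
  57 = 3·19 + 0   → remainder 0, stop. gcd = 19 (last nonzero row C).
So gcd(361, 57) = 19, with Bézout identity 1·361 − 6·57 = 19. Containment (⊇): the Bézout identity exhibits 19 as an element of (361, 57), giving (19) ⊆ (361, 57). Containment (⊆): since 19 | 361 and 19 | 57 (361 = 19·19, 57 = 19·3), every Z-linear combination of 361 and 57 is divisible by 19, so (361, 57) ⊆ (19). Therefore (361, 57) = (19), d = 19.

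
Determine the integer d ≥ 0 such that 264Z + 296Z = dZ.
(264, 296) = (8); d = 8

In the PID Z, (a, b) is generated by gcd(a, b). Compute gcd(296, 264) with the extended Euclidean algorithm, tracking rows (r, s, t) with s·296 + t·264 = r:
  row A: (296, 1, 0)   [1·296 + 0·264 = 296]
  row B: (264, 0, 1)   [0·296 + 1·264 = 264]
  296 = 1·264 + 32   → row C = row A − 1·row B = (32, 1, −1)   [check: 1·296 − 1·264 = 32]
  264 = 8·32 + 8   → row D = row B − 8·row C = (8, −8, 9)   [check: −8·296 + 9·264 = 8]
  32 = 4·8 + 0   → remainder 0, stop. gcd = 8 (last nonzero row D).
So gcd(264, 296) = 8, with Bézout identity −8·296 + 9·264 = 8. Containment (⊇): the Bézout identity exhibits 8 as an element of (264, 296), giving (8) ⊆ (264, 296). Containment (⊆): since 8 | 264 and 8 | 296 (264 = 8·33, 296 = 8·37), every Z-linear combination of 264 and 296 is divisible by 8, so (264, 296) ⊆ (8). Therefore (264, 296) = (8), d = 8.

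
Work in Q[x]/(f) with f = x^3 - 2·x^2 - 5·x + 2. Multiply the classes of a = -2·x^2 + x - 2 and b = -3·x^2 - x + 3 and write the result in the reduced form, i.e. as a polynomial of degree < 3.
First multiply in Q[x] without reducing: a · b = 6·x^4 - x^3 - x^2 + 5·x - 6. Now divide by f(x) = x^3 - 2·x^2 - 5·x + 2, eliminating the leading term at each step:
  leading term 6·x^4: subtract (6·x)·f(x) = 6·x^4 - 12·x^3 - 30·x^2 + 12·x, leaving 11·x^3 + 29·x^2 - 7·x - 6
  leading term 11·x^3: subtract (11)·f(x) = 11·x^3 - 22·x^2 - 55·x + 22, leaving 51·x^2 + 48·x - 28
The degree is now < 3, so this is the remainder. Hence a · b ≡ 51·x^2 + 48·x - 28 in Q[x]/(f).

Final answer: a · b ≡ 51·x^2 + 48·x - 28 (mod f(x))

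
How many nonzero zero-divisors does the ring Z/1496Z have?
Z/1496Z has 855 nonzero zero-divisors

In Z/1496Z each nonzero element is either a unit (gcd with 1496 is 1) or a zero-divisor (gcd > 1). The number of units is φ(1496): factorise 1496 = 2^3 · 11 · 17, so φ(1496) = (2^3 − 2^2) · (11 − 1) · (17 − 1) = 4 · 10 · 16 = 640. The nonzero elements number 1496 − 1 = 1495. Hence the nonzero zero-divisors number 1495 − 640 = 855.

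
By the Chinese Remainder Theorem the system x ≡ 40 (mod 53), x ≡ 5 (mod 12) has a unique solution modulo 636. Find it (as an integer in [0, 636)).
The moduli 53, 12 are pairwise coprime, so by the CRT there is a unique solution mod 53·12 = 636.
Solve by successive substitution. Start with x ≡ 40 (mod 53).
  Combine with x ≡ 5 (mod 12): write x = 40 + 53·t and require 40 + 53·t ≡ 5 (mod 12), i.e. 53·t ≡ 5 − 40 ≡ 1 (mod 12). Since 53^(−1) ≡ 5 (mod 12) (53 ≡ 5 (mod 12)), t ≡ 5·1 ≡ 5 (mod 12). So x ≡ 40 + 53·5 = 305 (mod 636).
Unique solution in [0, 636): x = 305.

Final answer: x ≡ 305 (mod 636); the representative in [0, 636) is 305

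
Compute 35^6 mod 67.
25

Use repeated squaring. Binary(6) = 110. Walk through the bits of the exponent 6 left-to-right: at each bit after the leading one, square the running value, then multiply by 35 if the bit is 1 (always reducing mod 67):
  bit 1 = 1 (leading): start with 35.
  bit 2 = 1: square 35^2 = 1225 ≡ 19; bit is 1, so multiply 19·35 = 665 ≡ 62 (mod 67).
  bit 3 = 0: square 62^2 = 3844 ≡ 25 (mod 67).
Final value: 35^6 ≡ 25 (mod 67).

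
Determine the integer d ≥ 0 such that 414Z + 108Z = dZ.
(414, 108) = (18); d = 18

In the PID Z, (a, b) is generated by gcd(a, b). Compute gcd(414, 108) with the extended Euclidean algorithm, tracking rows (r, s, t) with s·414 + t·108 = r:
  row A: (414, 1, 0)   [1·414 + 0·108 = 414]
  row B: (108, 0, 1)   [0·414 + 1·108 = 108]
  414 = 3·108 + 90   → row C = row A − 3·row B = (90, 1, −3)   [check: 1·414 − 3·108 = 90]
  108 = 1·90 + 18   → row D = row B − 1·row C = (18, −1, 4)   [check: −1·414 + 4·108 = 18]
  90 = 5·18 + 0   → remainder 0, stop. gcd = 18 (last nonzero row D).
So gcd(414, 108) = 18, with Bézout identity −1·414 + 4·108 = 18. Containment (⊇): the Bézout identity exhibits 18 as an element of (414, 108), giving (18) ⊆ (414, 108). Containment (⊆): since 18 | 414 and 18 | 108 (414 = 18·23, 108 = 18·6), every Z-linear combination of 414 and 108 is divisible by 18, so (414, 108) ⊆ (18). Therefore (414, 108) = (18), d = 18.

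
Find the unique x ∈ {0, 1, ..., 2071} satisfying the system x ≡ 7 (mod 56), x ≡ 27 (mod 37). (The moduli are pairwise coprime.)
x ≡ 175 (mod 2072); the representative in [0, 2072) is 175

The moduli 56, 37 are pairwise coprime, so by the CRT there is a unique solution mod 56·37 = 2072.
Solve by successive substitution. Start with x ≡ 7 (mod 56).
  Combine with x ≡ 27 (mod 37): write x = 7 + 56·t and require 7 + 56·t ≡ 27 (mod 37), i.e. 56·t ≡ 27 − 7 ≡ 20 (mod 37). Since 56^(−1) ≡ 2 (mod 37) (56 ≡ 19 (mod 37)), t ≡ 2·20 ≡ 3 (mod 37). So x ≡ 7 + 56·3 = 175 (mod 2072).
Unique solution in [0, 2072): x = 175.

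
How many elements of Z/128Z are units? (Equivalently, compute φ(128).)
An element a ∈ Z/128Z is a unit iff gcd(a, 128) = 1, so the number of units is φ(128). φ is multiplicative, with φ(p^e) = p^e − p^(e−1). Factorise 128 = 2^7. Then
  φ(128) = (2^7 − 2^6) = 64 = 64.

Final answer: Z/128Z has φ(128) = 64 units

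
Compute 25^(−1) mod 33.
25^(−1) ≡ 4 (mod 33)

Apply the extended Euclidean algorithm to (33, 25), tracking rows (r, s, t) with s·33 + t·25 = r. Each division r_prev = q·r_cur + r_new produces the new row as (previous row) − q·(current row):
  row A: (33, 1, 0)   [1·33 + 0·25 = 33]
  row B: (25, 0, 1)   [0·33 + 1·25 = 25]
  33 = 1·25 + 8   → row C = row A − 1·row B = (8, 1, −1)   [check: 1·33 − 1·25 = 8]
  25 = 3·8 + 1   → row D = row B − 3·row C = (1, −3, 4)   [check: −3·33 + 4·25 = 1]
  8 = 8·1 + 0   → remainder 0, stop. gcd = 1 (last nonzero row D).
The gcd is 1, so 25 is invertible mod 33. The last nonzero row gives −3·33 + 4·25 = 1, so t = 4. So 25^(−1) ≡ 4 (mod 33). Verify: 25 · 4 = 100 ≡ 1 (mod 33). ✓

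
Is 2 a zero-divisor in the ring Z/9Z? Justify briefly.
gcd(2, 9) = 1, so 2 is a unit in Z/9Z (it has a multiplicative inverse). A unit cannot be a zero-divisor: if 2·b ≡ 0 then multiplying both sides by 2^(−1) gives b ≡ 0. So 2 is not a zero-divisor.

Final answer: NO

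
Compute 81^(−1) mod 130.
81^(−1) ≡ 61 (mod 130)

Apply the extended Euclidean algorithm to (130, 81), tracking rows (r, s, t) with s·130 + t·81 = r. Each division r_prev = q·r_cur + r_new produces the new row as (previous row) − q·(current row):
  row A: (130, 1, 0)   [1·130 + 0·81 = 130]
  row B: (81, 0, 1)   [0·130 + 1·81 = 81]
  130 = 1·81 + 49   → row C = row A − 1·row B = (49, 1, −1)   [check: 1·130 − 1·81 = 49]
  81 = 1·49 + 32   → row D = row B − 1·row C = (32, −1, 2)   [check: −1·130 + 2·81 = 32]
  49 = 1·32 + 17   → row E = row C − 1·row D = (17, 2, −3)   [check: 2·130 − 3·81 = 17]
  32 = 1·17 + 15   → row F = row D − 1·row E = (15, −3, 5)   [check: −3·130 + 5·81 = 15]
  17 = 1·15 + 2   → row G = row E − 1·row F = (2, 5, −8)   [check: 5·130 − 8·81 = 2]
  15 = 7·2 + 1   → row H = row F − 7·row G = (1, −38, 61)   [check: −38·130 + 61·81 = 1]
  2 = 2·1 + 0   → remainder 0, stop. gcd = 1 (last nonzero row H).
The gcd is 1, so 81 is invertible mod 130. The last nonzero row gives −38·130 + 61·81 = 1, so t = 61. So 81^(−1) ≡ 61 (mod 130). Verify: 81 · 61 = 4941 ≡ 1 (mod 130). ✓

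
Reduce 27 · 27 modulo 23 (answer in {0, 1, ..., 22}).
16

Reduce the factors first: 27 ≡ 4, 27 ≡ 4 (mod 23), so 27 · 27 ≡ 4 · 4 (mod 23). 4 · 4 = 16. Dividing by 23: 16 = 0·23 + 16. So (27 · 27) mod 23 = 16.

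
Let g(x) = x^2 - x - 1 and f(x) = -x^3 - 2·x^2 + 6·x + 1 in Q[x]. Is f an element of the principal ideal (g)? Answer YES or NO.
In Q[x] the ideal (g) consists of all multiples of g, so f ∈ (g) iff g | f, i.e. iff the remainder of f on division by g is 0. Divide f by g (g is monic, so eliminate the leading term of the running remainder at each step):
  leading term -x^3: subtract (-x)·g(x) = -x^3 + x^2 + x, leaving -3·x^2 + 5·x + 1
  leading term -3·x^2: subtract (-3)·g(x) = -3·x^2 + 3·x + 3, leaving 2·x - 2
The remainder r(x) = 2·x - 2 ≠ 0 (and deg r < deg g), so g ∤ f, i.e. f ∉ (g).

Final answer: NO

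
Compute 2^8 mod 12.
4

Use repeated squaring. Binary(8) = 1000. Walk through the bits of the exponent 8 left-to-right: at each bit after the leading one, square the running value, then multiply by 2 if the bit is 1 (always reducing mod 12):
  bit 1 = 1 (leading): start with 2.
  bit 2 = 0: square 2^2 = 4 (mod 12).
  bit 3 = 0: square 4^2 = 16 ≡ 4 (mod 12).
  bit 4 = 0: square 4^2 = 16 ≡ 4 (mod 12).
Final value: 2^8 ≡ 4 (mod 12).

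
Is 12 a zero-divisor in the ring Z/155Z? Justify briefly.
gcd(12, 155) = 1, so 12 is a unit in Z/155Z (it has a multiplicative inverse). A unit cannot be a zero-divisor: if 12·b ≡ 0 then multiplying both sides by 12^(−1) gives b ≡ 0. So 12 is not a zero-divisor.

Final answer: NO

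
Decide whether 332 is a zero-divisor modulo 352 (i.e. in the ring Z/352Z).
gcd(332, 352) = 4 > 1, so 332 is not a unit in Z/352Z. In Z/nZ every nonzero non-unit is a zero-divisor: explicitly, take b = 352/gcd = 88 ≠ 0 (mod 352); then 332·88 = 29216 = 83·352, i.e. 332·88 ≡ 0 (mod 352). So 332 is a zero-divisor.

Final answer: YES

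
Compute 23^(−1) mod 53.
23^(−1) ≡ 30 (mod 53)

Apply the extended Euclidean algorithm to (53, 23), tracking rows (r, s, t) with s·53 + t·23 = r. Each division r_prev = q·r_cur + r_new produces the new row as (previous row) − q·(current row):
  row A: (53, 1, 0)   [1·53 + 0·23 = 53]
  row B: (23, 0, 1)   [0·53 + 1·23 = 23]
  53 = 2·23 + 7   → row C = row A − 2·row B = (7, 1, −2)   [check: 1·53 − 2·23 = 7]
  23 = 3·7 + 2   → row D = row B − 3·row C = (2, −3, 7)   [check: −3·53 + 7·23 = 2]
  7 = 3·2 + 1   → row E = row C − 3·row D = (1, 10, −23)   [check: 10·53 − 23·23 = 1]
  2 = 2·1 + 0   → remainder 0, stop. gcd = 1 (last nonzero row E).
The gcd is 1, so 23 is invertible mod 53. The last nonzero row gives 10·53 − 23·23 = 1, so t = −23. So 23^(−1) ≡ −23 ≡ 30 (mod 53). Verify: 23 · 30 = 690 ≡ 1 (mod 53). ✓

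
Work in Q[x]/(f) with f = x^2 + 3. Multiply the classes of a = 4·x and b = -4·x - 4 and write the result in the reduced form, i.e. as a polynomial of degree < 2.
First multiply in Q[x] without reducing: a · b = -16·x^2 - 16·x. Now divide by f(x) = x^2 + 3, eliminating the leading term at each step:
  leading term -16·x^2: subtract (-16)·f(x) = -16·x^2 - 48, leaving 48 - 16·x
The degree is now < 2, so this is the remainder. Hence a · b ≡ 48 - 16·x in Q[x]/(f).

Final answer: a · b ≡ 48 - 16·x (mod f(x))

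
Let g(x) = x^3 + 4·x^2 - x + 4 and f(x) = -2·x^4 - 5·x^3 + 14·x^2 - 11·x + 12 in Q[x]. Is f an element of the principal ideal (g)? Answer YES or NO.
YES

In Q[x] the ideal (g) consists of all multiples of g, so f ∈ (g) iff g | f, i.e. iff the remainder of f on division by g is 0. Divide f by g (g is monic, so eliminate the leading term of the running remainder at each step):
  leading term -2·x^4: subtract (-2·x)·g(x) = -2·x^4 - 8·x^3 + 2·x^2 - 8·x, leaving 3·x^3 + 12·x^2 - 3·x + 12
  leading term 3·x^3: subtract (3)·g(x) = 3·x^3 + 12·x^2 - 3·x + 12, leaving 0
The remainder is 0, so f(x) = g(x) · h(x) with h(x) = 3 - 2·x. Hence g | f, i.e. f ∈ (g).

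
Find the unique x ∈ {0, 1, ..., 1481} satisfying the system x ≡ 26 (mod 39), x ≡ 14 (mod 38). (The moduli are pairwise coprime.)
x ≡ 1040 (mod 1482); the representative in [0, 1482) is 1040

The moduli 39, 38 are pairwise coprime, so by the CRT there is a unique solution mod 39·38 = 1482.
Solve by successive substitution. Start with x ≡ 26 (mod 39).
  Combine with x ≡ 14 (mod 38): write x = 26 + 39·t and require 26 + 39·t ≡ 14 (mod 38), i.e. 39·t ≡ 14 − 26 ≡ 26 (mod 38). Since 39^(−1) ≡ 1 (mod 38) (39 ≡ 1 (mod 38)), t ≡ 1·26 ≡ 26 (mod 38). So x ≡ 26 + 39·26 = 1040 (mod 1482).
Unique solution in [0, 1482): x = 1040.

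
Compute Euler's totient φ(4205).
φ(4205) = 3248

φ is multiplicative, with φ(p^e) = p^e − p^(e−1). Factorise 4205 = 5 · 29^2. Then
  φ(4205) = (5 − 1) · (29^2 − 29^1) = 4 · 812 = 3248.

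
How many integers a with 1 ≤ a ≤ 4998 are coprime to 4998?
1344

The number of a ∈ {1, ..., 4998} with gcd(a, 4998) = 1 is by definition Euler's totient φ(4998). φ is multiplicative, with φ(p^e) = p^e − p^(e−1). Factorise 4998 = 2 · 3 · 7^2 · 17. Then
  φ(4998) = (2 − 1) · (3 − 1) · (7^2 − 7^1) · (17 − 1) = 1 · 2 · 42 · 16 = 1344.
So there are 1344 such integers.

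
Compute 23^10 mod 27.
4

Use repeated squaring. Binary(10) = 1010. Walk through the bits of the exponent 10 left-to-right: at each bit after the leading one, square the running value, then multiply by 23 if the bit is 1 (always reducing mod 27):
  bit 1 = 1 (leading): start with 23.
  bit 2 = 0: square 23^2 = 529 ≡ 16 (mod 27).
  bit 3 = 1: square 16^2 = 256 ≡ 13; bit is 1, so multiply 13·23 = 299 ≡ 2 (mod 27).
  bit 4 = 0: square 2^2 = 4 (mod 27).
Final value: 23^10 ≡ 4 (mod 27).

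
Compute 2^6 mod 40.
24

Use repeated squaring. Binary(6) = 110. Walk through the bits of the exponent 6 left-to-right: at each bit after the leading one, square the running value, then multiply by 2 if the bit is 1 (always reducing mod 40):
  bit 1 = 1 (leading): start with 2.
  bit 2 = 1: square 2^2 = 4; bit is 1, so multiply 4·2 = 8 (mod 40).
  bit 3 = 0: square 8^2 = 64 ≡ 24 (mod 40).
Final value: 2^6 ≡ 24 (mod 40).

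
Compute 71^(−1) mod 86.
71^(−1) ≡ 63 (mod 86)

Apply the extended Euclidean algorithm to (86, 71), tracking rows (r, s, t) with s·86 + t·71 = r. Each division r_prev = q·r_cur + r_new produces the new row as (previous row) − q·(current row):
  row A: (86, 1, 0)   [1·86 + 0·71 = 86]
  row B: (71, 0, 1)   [0·86 + 1·71 = 71]
  86 = 1·71 + 15   → row C = row A − 1·row B = (15, 1, −1)   [check: 1·86 − 1·71 = 15]
  71 = 4·15 + 11   → row D = row B − 4·row C = (11, −4, 5)   [check: −4·86 + 5·71 = 11]
  15 = 1·11 + 4   → row E = row C − 1·row D = (4, 5, −6)   [check: 5·86 − 6·71 = 4]
  11 = 2·4 + 3   → row F = row D − 2·row E = (3, −14, 17)   [check: −14·86 + 17·71 = 3]
  4 = 1·3 + 1   → row G = row E − 1·row F = (1, 19, −23)   [check: 19·86 − 23·71 = 1]
  3 = 3·1 + 0   → remainder 0, stop. gcd = 1 (last nonzero row G).
The gcd is 1, so 71 is invertible mod 86. The last nonzero row gives 19·86 − 23·71 = 1, so t = −23. So 71^(−1) ≡ −23 ≡ 63 (mod 86). Verify: 71 · 63 = 4473 ≡ 1 (mod 86). ✓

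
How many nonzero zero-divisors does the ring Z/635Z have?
Z/635Z has 130 nonzero zero-divisors

In Z/635Z each nonzero element is either a unit (gcd with 635 is 1) or a zero-divisor (gcd > 1). The number of units is φ(635): factorise 635 = 5 · 127, so φ(635) = (5 − 1) · (127 − 1) = 4 · 126 = 504. The nonzero elements number 635 − 1 = 634. Hence the nonzero zero-divisors number 634 − 504 = 130.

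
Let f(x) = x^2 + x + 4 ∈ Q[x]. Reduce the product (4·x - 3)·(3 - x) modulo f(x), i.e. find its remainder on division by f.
First multiply in Q[x] without reducing: a · b = -4·x^2 + 15·x - 9. Now divide by f(x) = x^2 + x + 4, eliminating the leading term at each step:
  leading term -4·x^2: subtract (-4)·f(x) = -4·x^2 - 4·x - 16, leaving 19·x + 7
The degree is now < 2, so this is the remainder. Hence a · b ≡ 19·x + 7 in Q[x]/(f).

Final answer: a · b ≡ 19·x + 7 (mod f(x))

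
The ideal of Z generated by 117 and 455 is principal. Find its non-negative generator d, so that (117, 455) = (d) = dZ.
(117, 455) = (13); d = 13

In the PID Z, (a, b) is generated by gcd(a, b). Compute gcd(455, 117) with the extended Euclidean algorithm, tracking rows (r, s, t) with s·455 + t·117 = r:
  row A: (455, 1, 0)   [1·455 + 0·117 = 455]
  row B: (117, 0, 1)   [0·455 + 1·117 = 117]
  455 = 3·117 + 104   → row C = row A − 3·row B = (104, 1, −3)   [check: 1·455 − 3·117 = 104]
  117 = 1·104 + 13   → row D = row B − 1·row C = (13, −1, 4)   [check: −1·455 + 4·117 = 13]
  104 = 8·13 + 0   → remainder 0, stop. gcd = 13 (last nonzero row D).
So gcd(117, 455) = 13, with Bézout identity −1·455 + 4·117 = 13. Containment (⊇): the Bézout identity exhibits 13 as an element of (117, 455), giving (13) ⊆ (117, 455). Containment (⊆): since 13 | 117 and 13 | 455 (117 = 13·9, 455 = 13·35), every Z-linear combination of 117 and 455 is divisible by 13, so (117, 455) ⊆ (13). Therefore (117, 455) = (13), d = 13.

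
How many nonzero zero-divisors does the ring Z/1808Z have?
Z/1808Z has 911 nonzero zero-divisors

In Z/1808Z each nonzero element is either a unit (gcd with 1808 is 1) or a zero-divisor (gcd > 1). The number of units is φ(1808): factorise 1808 = 2^4 · 113, so φ(1808) = (2^4 − 2^3) · (113 − 1) = 8 · 112 = 896. The nonzero elements number 1808 − 1 = 1807. Hence the nonzero zero-divisors number 1807 − 896 = 911.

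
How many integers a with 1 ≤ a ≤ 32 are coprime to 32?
The number of a ∈ {1, ..., 32} with gcd(a, 32) = 1 is by definition Euler's totient φ(32). φ is multiplicative, with φ(p^e) = p^e − p^(e−1). Factorise 32 = 2^5. Then
  φ(32) = (2^5 − 2^4) = 16 = 16.
So there are 16 such integers.

Final answer: 16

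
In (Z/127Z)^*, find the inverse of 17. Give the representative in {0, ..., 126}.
17^(−1) ≡ 15 (mod 127)

Apply the extended Euclidean algorithm to (127, 17), tracking rows (r, s, t) with s·127 + t·17 = r. Each division r_prev = q·r_cur + r_new produces the new row as (previous row) − q·(current row):
  row A: (127, 1, 0)   [1·127 + 0·17 = 127]
  row B: (17, 0, 1)   [0·127 + 1·17 = 17]
  127 = 7·17 + 8   → row C = row A − 7·row B = (8, 1, −7)   [check: 1·127 − 7·17 = 8]
  17 = 2·8 + 1   → row D = row B − 2·row C = (1, −2, 15)   [check: −2·127 + 15·17 = 1]
  8 = 8·1 + 0   → remainder 0, stop. gcd = 1 (last nonzero row D).
The gcd is 1, so 17 is invertible mod 127. The last nonzero row gives −2·127 + 15·17 = 1, so t = 15. So 17^(−1) ≡ 15 (mod 127). Verify: 17 · 15 = 255 ≡ 1 (mod 127). ✓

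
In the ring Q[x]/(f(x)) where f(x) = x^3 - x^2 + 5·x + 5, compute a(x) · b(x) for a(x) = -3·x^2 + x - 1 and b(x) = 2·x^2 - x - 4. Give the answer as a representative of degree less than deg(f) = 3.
First multiply in Q[x] without reducing: a · b = -6·x^4 + 5·x^3 + 9·x^2 - 3·x + 4. Now divide by f(x) = x^3 - x^2 + 5·x + 5, eliminating the leading term at each step:
  leading term -6·x^4: subtract (-6·x)·f(x) = -6·x^4 + 6·x^3 - 30·x^2 - 30·x, leaving -x^3 + 39·x^2 + 27·x + 4
  leading term -x^3: subtract (-1)·f(x) = -x^3 + x^2 - 5·x - 5, leaving 38·x^2 + 32·x + 9
The degree is now < 3, so this is the remainder. Hence a · b ≡ 38·x^2 + 32·x + 9 in Q[x]/(f).

Final answer: a · b ≡ 38·x^2 + 32·x + 9 (mod f(x))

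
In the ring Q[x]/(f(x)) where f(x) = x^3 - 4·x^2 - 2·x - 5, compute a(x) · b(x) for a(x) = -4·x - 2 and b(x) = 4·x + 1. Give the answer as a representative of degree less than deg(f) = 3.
First multiply in Q[x] without reducing: a · b = -16·x^2 - 12·x - 2. This already has degree < 3, so no reduction is needed. Hence a · b ≡ -16·x^2 - 12·x - 2 in Q[x]/(f).

Final answer: a · b ≡ -16·x^2 - 12·x - 2 (mod f(x))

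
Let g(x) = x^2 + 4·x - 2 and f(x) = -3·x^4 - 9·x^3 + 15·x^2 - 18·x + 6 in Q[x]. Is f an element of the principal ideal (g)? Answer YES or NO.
YES

In Q[x] the ideal (g) consists of all multiples of g, so f ∈ (g) iff g | f, i.e. iff the remainder of f on division by g is 0. Divide f by g (g is monic, so eliminate the leading term of the running remainder at each step):
  leading term -3·x^4: subtract (-3·x^2)·g(x) = -3·x^4 - 12·x^3 + 6·x^2, leaving 3·x^3 + 9·x^2 - 18·x + 6
  leading term 3·x^3: subtract (3·x)·g(x) = 3·x^3 + 12·x^2 - 6·x, leaving -3·x^2 - 12·x + 6
  leading term -3·x^2: subtract (-3)·g(x) = -3·x^2 - 12·x + 6, leaving 0
The remainder is 0, so f(x) = g(x) · h(x) with h(x) = -3·x^2 + 3·x - 3. Hence g | f, i.e. f ∈ (g).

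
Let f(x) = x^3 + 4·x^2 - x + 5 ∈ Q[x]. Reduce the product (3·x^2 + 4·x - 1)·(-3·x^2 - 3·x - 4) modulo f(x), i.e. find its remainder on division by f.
First multiply in Q[x] without reducing: a · b = -9·x^4 - 21·x^3 - 21·x^2 - 13·x + 4. Now divide by f(x) = x^3 + 4·x^2 - x + 5, eliminating the leading term at each step:
  leading term -9·x^4: subtract (-9·x)·f(x) = -9·x^4 - 36·x^3 + 9·x^2 - 45·x, leaving 15·x^3 - 30·x^2 + 32·x + 4
  leading term 15·x^3: subtract (15)·f(x) = 15·x^3 + 60·x^2 - 15·x + 75, leaving -90·x^2 + 47·x - 71
The degree is now < 3, so this is the remainder. Hence a · b ≡ -90·x^2 + 47·x - 71 in Q[x]/(f).

Final answer: a · b ≡ -90·x^2 + 47·x - 71 (mod f(x))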